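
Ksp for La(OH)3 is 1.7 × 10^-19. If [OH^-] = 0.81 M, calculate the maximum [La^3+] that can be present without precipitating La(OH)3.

La(OH)3(s) <=> La^3+(aq) + 3 OH^-(aq)
Ksp = [La^3+][OH^-]^3
Precipitation begins when Q = Ksp. With [OH^-] = 0.81 M:
1.7 × 10^-19 = (0.81)^3 × [La^3+]
[La^3+] = (1.7 × 10^-19 / 5.31 x 10^-1) = 3.2 × 10^-19 M

3.2 x 10^-19 M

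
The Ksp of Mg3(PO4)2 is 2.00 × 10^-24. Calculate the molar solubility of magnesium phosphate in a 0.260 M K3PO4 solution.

1.03e-8 M

Mg3(PO4)2(s) ⇌ 3 Mg^2+(aq) + 2 PO4^3-(aq)
Ksp = [Mg^2+]^3[PO4^3-]^2
Let s = moles of Mg3(PO4)2 that dissolve per litre. [Mg^2+] = 3s, [PO4^3-] = 0.260 + 2s ≈ 0.260 (common-ion effect: PO4^3- is already 0.260 M).
Ksp ≈ (3s)^3 × (0.260)^2
s = 1.03 × 10^-8 M
Check: 2s = 2.1 × 10^-8 ≪ 0.260, so the approximation is valid.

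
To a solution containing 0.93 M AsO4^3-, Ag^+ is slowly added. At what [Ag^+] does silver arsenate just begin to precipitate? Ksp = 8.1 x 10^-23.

4.4 x 10^-8 M

Ag3AsO4(s) ⇌ 3 Ag^+ + AsO4^3-
Ksp = [Ag^+]^3[AsO4^3-]
Precipitation begins when Q = Ksp. With [AsO4^3-] = 0.93 M:
8.1 x 10^-23 = (0.93) × [Ag^+]^3
[Ag^+] = (8.1 x 10^-23 / 9.3 × 10^-1)^(1/3) = 4.4 × 10^-8 M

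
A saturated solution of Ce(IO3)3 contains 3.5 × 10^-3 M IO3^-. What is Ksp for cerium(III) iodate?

Ce(IO3)3(s) ⇌ Ce^3+(aq) + 3 IO3^-(aq)
Stoichiometry gives [Ce^3+] = (1/3)[IO3^-] = 1.17 x 10^-3 M.
Ksp = [Ce^3+][IO3^-]^3
Ksp = 1.17 x 10^-3 × (3.5 x 10^-3)^3 = 5.0 × 10^-11

Ksp = 5.0 × 10^-11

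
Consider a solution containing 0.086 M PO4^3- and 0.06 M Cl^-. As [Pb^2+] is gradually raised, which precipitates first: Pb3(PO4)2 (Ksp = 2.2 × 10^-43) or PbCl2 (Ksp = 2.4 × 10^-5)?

Pb3(PO4)2

Each salt begins to precipitate when Q = Ksp, i.e. when [Pb^2+] reaches its threshold.
For Pb3(PO4)2: 2.2 × 10^-43 = (0.086)^2 × [Pb^2+]^3  ⇒  [Pb^2+] = 3.1 × 10^-14 M.
For PbCl2: 2.4 × 10^-5 = (0.06)^2 × [Pb^2+]  ⇒  [Pb^2+] = 6.7 × 10^-3 M.
The salt with the lower threshold [Pb^2+] precipitates first: Pb3(PO4)2.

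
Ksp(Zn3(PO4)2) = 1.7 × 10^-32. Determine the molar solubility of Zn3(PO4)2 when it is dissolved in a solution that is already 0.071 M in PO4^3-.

Zn3(PO4)2(s) ⇌ 3 Zn^2+ + 2 PO4^3-
Ksp = [Zn^2+]^3[PO4^3-]^2
Let s be the molar solubility in this solution. [Zn^2+] = 3s, [PO4^3-] = 0.071 + 2s ≈ 0.071 (common-ion effect: PO4^3- is already 0.071 M).
Ksp ≈ (3s)^3 × (0.071)^2
s = 5.0 × 10^-11 M
Check: 2s = 1.0 × 10^-10 ≪ 0.071, so the approximation is valid.

5.0 × 10^-11 M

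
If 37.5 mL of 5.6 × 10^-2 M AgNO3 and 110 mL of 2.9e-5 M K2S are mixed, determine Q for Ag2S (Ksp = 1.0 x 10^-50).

Q = 4.4 x 10^-9

Total volume = 37.5 + 110 = 147.5 mL.
[Ag^+] = 5.6 x 10^-2 × (37.5/147.5) = 1.42 x 10^-2 M
[S^2-] = 2.9 x 10^-5 × (110/147.5) = 2.16 × 10^-5 M
Ag2S(s) ⇌ 2 Ag^+ + S^2-, so Q = [Ag^+]^2[S^2-]
Q = (1.42 × 10^-2)^2(2.16 x 10^-5) = 4.4 × 10^-9
Q > Ksp, so Ag2S will precipitate.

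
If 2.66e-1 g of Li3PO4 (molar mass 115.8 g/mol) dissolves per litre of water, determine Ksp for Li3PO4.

Molar solubility s = (2.66 × 10^-1 g/L) / (115.8 g/mol) = 2.297 x 10^-3 M.
Li3PO4(s) ⇌ 3 Li^+(aq) + PO4^3-(aq)
For each mole of Li3PO4 that dissolves: [Li^+] = 3s, [PO4^3-] = s.
Ksp = [Li^+]^3[PO4^3-]
Substituting: Ksp = (3s)^3s = 27s^4
With s = 2.297 × 10^-3: Ksp = 7.52 × 10^-10

Ksp = 7.52 x 10^-10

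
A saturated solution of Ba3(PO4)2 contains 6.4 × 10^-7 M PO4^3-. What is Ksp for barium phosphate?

Ksp ≈ 3.6 × 10^-31

Ba3(PO4)2(s) <=> 3 Ba^2+ + 2 PO4^3-
Stoichiometry gives [Ba^2+] = (3/2)[PO4^3-] = 9.60 x 10^-7 M.
Ksp = [Ba^2+]^3[PO4^3-]^2
Ksp = (9.60 × 10^-7)^3 × (6.4 × 10^-7)^2 = 3.6 × 10^-31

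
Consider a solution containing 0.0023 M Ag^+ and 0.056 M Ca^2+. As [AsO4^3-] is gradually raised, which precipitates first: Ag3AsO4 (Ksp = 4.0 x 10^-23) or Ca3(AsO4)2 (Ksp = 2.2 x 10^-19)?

Each salt begins to precipitate when Q = Ksp, i.e. when [AsO4^3-] reaches its threshold.
For Ag3AsO4: 4.0 x 10^-23 = (0.0023)^3 × [AsO4^3-]  ⇒  [AsO4^3-] = 3.3 x 10^-15 M.
For Ca3(AsO4)2: 2.2 x 10^-19 = (0.056)^3 × [AsO4^3-]^2  ⇒  [AsO4^3-] = 3.5 x 10^-8 M.
The salt with the lower threshold [AsO4^3-] precipitates first: Ag3AsO4.

Ag3AsO4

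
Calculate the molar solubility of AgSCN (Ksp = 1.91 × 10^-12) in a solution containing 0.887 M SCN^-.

s = 2.15 x 10^-12 M

AgSCN(s) ⇌ Ag^+ + SCN^-
Ksp = [Ag^+][SCN^-]
Let s = moles of AgSCN that dissolve per litre. [Ag^+] = s, [SCN^-] = 0.887 + s ≈ 0.887 (since the SCN^- already present dominates).
Ksp ≈ s × 0.887
s = 2.15 × 10^-12 M
Check: s = 2.2 × 10^-12 ≪ 0.887, so the approximation is valid.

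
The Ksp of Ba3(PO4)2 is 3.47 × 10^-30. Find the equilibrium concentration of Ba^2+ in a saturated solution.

Ba3(PO4)2(s) <=> 3 Ba^2+(aq) + 2 PO4^3-(aq)
Ksp = [Ba^2+]^3[PO4^3-]^2
Let s = molar solubility. Then [Ba^2+] = 3s and [PO4^3-] = 2s.
Substituting: Ksp = (3s)^3(2s)^2 = 108s^5
Solving, s = (3.47 × 10^-30/108)^(1/5) = 5.028 × 10^-7 M
[Ba^2+] = 3s = 1.51 × 10^-6 M

[Ba^2+] = 1.51 × 10^-6 M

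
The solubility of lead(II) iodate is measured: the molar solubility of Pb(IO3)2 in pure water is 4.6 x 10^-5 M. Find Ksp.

Ksp = 3.9e-13

Pb(IO3)2(s) ⇌ Pb^2+ + 2 IO3^-
If s mol/L of Pb(IO3)2 dissolves, [Pb^2+] = s and [IO3^-] = 2s.
Ksp = [Pb^2+][IO3^-]^2
Substituting: Ksp = s(2s)^2 = 4s^3
Ksp = 4 × (4.6 x 10^-5)^3 = 3.9 × 10^-13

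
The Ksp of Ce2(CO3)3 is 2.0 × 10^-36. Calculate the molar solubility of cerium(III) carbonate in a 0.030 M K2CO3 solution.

1.4e-16 M

Ce2(CO3)3(s) ⇌ 2 Ce^3+ + 3 CO3^2-
Ksp = [Ce^3+]^2[CO3^2-]^3
If s mol/L dissolves here, [Ce^3+] = 2s, [CO3^2-] = 0.030 + 3s ≈ 0.030 (common-ion effect: CO3^2- is already 0.030 M).
Ksp ≈ (2s)^2 × (0.030)^3
s = 1.4 x 10^-16 M
Check: 3s = 4.1 x 10^-16 ≪ 0.030, so the approximation is valid.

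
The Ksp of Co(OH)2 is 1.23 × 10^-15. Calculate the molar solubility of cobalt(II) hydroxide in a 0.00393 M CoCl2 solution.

Co(OH)2(s) ⇌ Co^2+(aq) + 2 OH^-(aq)
Ksp = [Co^2+][OH^-]^2
Let s be the molar solubility in this solution. [Co^2+] = 0.00393 + s ≈ 0.00393, [OH^-] = 2s (since Co^2+ from CoCl2 dominates).
Ksp ≈ 0.00393 × (2s)^2
s = 2.80 x 10^-7 M
Check: s = 2.8 × 10^-7 ≪ 0.00393, so the approximation is valid.

s = 2.80 × 10^-7 M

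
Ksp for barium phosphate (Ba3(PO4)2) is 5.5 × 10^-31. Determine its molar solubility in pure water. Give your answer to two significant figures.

Ba3(PO4)2(s) ⇌ 3 Ba^2+ + 2 PO4^3-
Ksp = [Ba^2+]^3[PO4^3-]^2
Let s = molar solubility. Then [Ba^2+] = 3s and [PO4^3-] = 2s.
Substituting: Ksp = (3s)^3(2s)^2 = 108s^5
s = (5.5 × 10^-31 / 108)^(1/5) = 3.5 x 10^-7 M

3.5 × 10^-7 M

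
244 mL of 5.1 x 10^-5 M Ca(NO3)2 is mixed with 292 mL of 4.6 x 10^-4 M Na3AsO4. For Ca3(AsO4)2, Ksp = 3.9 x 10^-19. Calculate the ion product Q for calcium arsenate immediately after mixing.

Q ≈ 7.9 × 10^-22

Total volume = 244 + 292 = 536 mL.
[Ca^2+] = 5.1 × 10^-5 × (244/536) = 2.32 × 10^-5 M
[AsO4^3-] = 4.6 x 10^-4 × (292/536) = 2.51 × 10^-4 M
Ca3(AsO4)2(s) ⇌ 3 Ca^2+ + 2 AsO4^3-, so Q = [Ca^2+]^3[AsO4^3-]^2
Q = (2.32 x 10^-5)^3(2.51 × 10^-4)^2 = 7.9 × 10^-22
Q < Ksp, so no precipitate of Ca3(AsO4)2 forms.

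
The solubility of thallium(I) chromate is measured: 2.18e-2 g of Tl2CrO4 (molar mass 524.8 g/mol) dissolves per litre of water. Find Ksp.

Molar solubility s = (2.18 × 10^-2 g/L) / (524.8 g/mol) = 4.154 × 10^-5 M.
Tl2CrO4(s) ⇌ 2 Tl^+(aq) + CrO4^2-(aq)
If s mol/L of Tl2CrO4 dissolves, [Tl^+] = 2s and [CrO4^2-] = s.
Ksp = [Tl^+]^2[CrO4^2-]
Substituting: Ksp = (2s)^2s = 4s^3
Ksp = 4 × (4.154 x 10^-5)^3 = 2.87 x 10^-13

Ksp ≈ 2.87 × 10^-13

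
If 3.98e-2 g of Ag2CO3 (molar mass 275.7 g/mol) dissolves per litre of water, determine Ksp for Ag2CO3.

Molar solubility s = (3.98 × 10^-2 g/L) / (275.7 g/mol) = 1.444 x 10^-4 M.
Ag2CO3(s) <=> 2 Ag^+(aq) + CO3^2-(aq)
With molar solubility s: [Ag^+] = 2s, [CO3^2-] = s.
Ksp = [Ag^+]^2[CO3^2-]
Substituting: Ksp = (2s)^2s = 4s^3
With s = 1.444 × 10^-4: Ksp = 1.20 × 10^-11

Ksp = 1.20e-11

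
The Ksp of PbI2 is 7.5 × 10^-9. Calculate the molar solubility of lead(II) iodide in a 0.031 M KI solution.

PbI2(s) ⇌ Pb^2+ + 2 I^-
Ksp = [Pb^2+][I^-]^2
If s mol/L dissolves here, [Pb^2+] = s, [I^-] = 0.031 + 2s ≈ 0.031 (common-ion effect: I^- is already 0.031 M).
Ksp ≈ s × (0.031)^2
s = 7.8 × 10^-6 M
Check: 2s = 1.6 × 10^-5 ≪ 0.031, so the approximation is valid.

s ≈ 7.8 x 10^-6 M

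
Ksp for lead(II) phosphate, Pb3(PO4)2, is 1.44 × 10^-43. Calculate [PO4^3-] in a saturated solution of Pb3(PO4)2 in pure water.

[PO4^3-] = 2.12 x 10^-9 M

Pb3(PO4)2(s) <=> 3 Pb^2+(aq) + 2 PO4^3-(aq)
Ksp = [Pb^2+]^3[PO4^3-]^2
If s mol/L of Pb3(PO4)2 dissolves, [Pb^2+] = 3s and [PO4^3-] = 2s.
Ksp = (3s)^3(2s)^2 = 108s^5
Solving, s = (1.44 × 10^-43/108)^(1/5) = 1.059 × 10^-9 M
[PO4^3-] = 2s = 2.12 x 10^-9 M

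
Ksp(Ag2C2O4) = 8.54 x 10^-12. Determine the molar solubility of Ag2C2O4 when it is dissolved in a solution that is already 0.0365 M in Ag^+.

s ≈ 6.41 × 10^-9 M

Ag2C2O4(s) ⇌ 2 Ag^+ + C2O4^2-
Ksp = [Ag^+]^2[C2O4^2-]
Let s = moles of Ag2C2O4 that dissolve per litre. [Ag^+] = 0.0365 + 2s ≈ 0.0365, [C2O4^2-] = s (Ksp is small, so little additional dissolves).
Ksp ≈ (0.0365)^2 × s
s = 6.41 × 10^-9 M
Check: 2s = 1.3 x 10^-8 ≪ 0.0365, so the approximation is valid.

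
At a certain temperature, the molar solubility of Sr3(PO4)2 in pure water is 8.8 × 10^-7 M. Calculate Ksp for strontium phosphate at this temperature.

5.7 × 10^-29

Sr3(PO4)2(s) ⇌ 3 Sr^2+(aq) + 2 PO4^3-(aq)
With molar solubility s: [Sr^2+] = 3s, [PO4^3-] = 2s.
Ksp = [Sr^2+]^3[PO4^3-]^2
Ksp = (3s)^3(2s)^2 = 108s^5
Ksp = 108 × (8.8 x 10^-7)^5 = 5.7 × 10^-29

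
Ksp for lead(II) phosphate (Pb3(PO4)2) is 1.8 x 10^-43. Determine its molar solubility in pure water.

Pb3(PO4)2(s) <=> 3 Pb^2+ + 2 PO4^3-
Ksp = [Pb^2+]^3[PO4^3-]^2
With molar solubility s: [Pb^2+] = 3s, [PO4^3-] = 2s.
Ksp = (3s)^3(2s)^2 = 108s^5
s^5 = 1.8 x 10^-43 / 108, so s = 1.1 × 10^-9 M

1.1 x 10^-9 M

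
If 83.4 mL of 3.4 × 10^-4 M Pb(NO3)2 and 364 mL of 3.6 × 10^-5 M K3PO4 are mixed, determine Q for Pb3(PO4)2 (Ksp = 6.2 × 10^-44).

Q = 2.2 × 10^-22

Total volume = 83.4 + 364 = 447.4 mL.
[Pb^2+] = 3.4 × 10^-4 × (83.4/447.4) = 6.34 x 10^-5 M
[PO4^3-] = 3.6 × 10^-5 × (364/447.4) = 2.93 × 10^-5 M
Pb3(PO4)2(s) <=> 3 Pb^2+(aq) + 2 PO4^3-(aq), so Q = [Pb^2+]^3[PO4^3-]^2
Q = (6.34 × 10^-5)^3(2.93 × 10^-5)^2 = 2.2 × 10^-22
Q > Ksp, so Pb3(PO4)2 will precipitate.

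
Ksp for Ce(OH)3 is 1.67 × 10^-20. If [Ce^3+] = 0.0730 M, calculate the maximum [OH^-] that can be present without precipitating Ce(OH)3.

6.12e-7 M

Ce(OH)3(s) ⇌ Ce^3+(aq) + 3 OH^-(aq)
Ksp = [Ce^3+][OH^-]^3
Precipitation begins when Q = Ksp. With [Ce^3+] = 0.0730 M:
1.67 × 10^-20 = (0.0730) × [OH^-]^3
[OH^-] = (1.67 × 10^-20 / 7.30 × 10^-2)^(1/3) = 6.12 x 10^-7 M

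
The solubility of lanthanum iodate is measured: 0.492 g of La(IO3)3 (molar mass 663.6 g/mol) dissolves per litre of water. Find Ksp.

Ksp = 8.16 x 10^-12

Molar solubility s = (4.92 × 10^-1 g/L) / (663.6 g/mol) = 7.414 x 10^-4 M.
La(IO3)3(s) <=> La^3+ + 3 IO3^-
With molar solubility s: [La^3+] = s, [IO3^-] = 3s.
Ksp = [La^3+][IO3^-]^3
So Ksp = s × (3s)^3 = 27s^4
Ksp = 27 × (7.414 × 10^-4)^4 = 8.16 × 10^-12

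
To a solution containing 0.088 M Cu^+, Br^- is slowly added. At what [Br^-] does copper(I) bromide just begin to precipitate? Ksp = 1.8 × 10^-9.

CuBr(s) <=> Cu^+(aq) + Br^-(aq)
Ksp = [Cu^+][Br^-]
Precipitation begins when Q = Ksp. With [Cu^+] = 0.088 M:
1.8 × 10^-9 = (0.088) × [Br^-]
[Br^-] = (1.8 × 10^-9 / 8.8 × 10^-2) = 2.0 × 10^-8 M

2.0e-8 M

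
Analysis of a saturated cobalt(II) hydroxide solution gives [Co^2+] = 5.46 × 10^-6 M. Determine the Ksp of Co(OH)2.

Co(OH)2(s) ⇌ Co^2+ + 2 OH^-
Stoichiometry gives [OH^-] = (2/1)[Co^2+] = 1.092 x 10^-5 M.
Ksp = [Co^2+][OH^-]^2
Ksp = 5.46 × 10^-6 × (1.092 x 10^-5)^2 = 6.51 x 10^-16

6.51e-16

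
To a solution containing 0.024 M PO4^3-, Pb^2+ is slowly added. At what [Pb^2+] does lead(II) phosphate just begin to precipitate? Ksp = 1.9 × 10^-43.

Pb3(PO4)2(s) <=> 3 Pb^2+ + 2 PO4^3-
Ksp = [Pb^2+]^3[PO4^3-]^2
Precipitation begins when Q = Ksp. With [PO4^3-] = 0.024 M:
1.9 × 10^-43 = (0.024)^2 × [Pb^2+]^3
[Pb^2+] = (1.9 × 10^-43 / 5.76 × 10^-4)^(1/3) = 6.9 x 10^-14 M

[Pb^2+] = 6.9 × 10^-14 M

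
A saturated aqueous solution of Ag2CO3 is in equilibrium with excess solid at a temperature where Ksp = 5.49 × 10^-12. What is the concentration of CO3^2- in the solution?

[CO3^2-] = 1.11 x 10^-4 M

Ag2CO3(s) ⇌ 2 Ag^+(aq) + CO3^2-(aq)
Ksp = [Ag^+]^2[CO3^2-]
If s mol/L of Ag2CO3 dissolves, [Ag^+] = 2s and [CO3^2-] = s.
So Ksp = (2s)^2 × s = 4s^3
s^3 = 5.49 × 10^-12 / 4, so s = 1.111 x 10^-4 M
[CO3^2-] = s = 1.11 × 10^-4 M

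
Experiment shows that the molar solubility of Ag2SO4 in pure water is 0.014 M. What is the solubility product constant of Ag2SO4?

Ksp ≈ 1.1 x 10^-5

Ag2SO4(s) ⇌ 2 Ag^+(aq) + SO4^2-(aq)
If s mol/L of Ag2SO4 dissolves, [Ag^+] = 2s and [SO4^2-] = s.
Ksp = [Ag^+]^2[SO4^2-]
So Ksp = (2s)^2 × s = 4s^3
With s = 1.4 × 10^-2: Ksp = 1.1 × 10^-5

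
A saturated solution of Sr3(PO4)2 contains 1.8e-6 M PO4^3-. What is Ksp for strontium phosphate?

Ksp ≈ 6.4e-29

Sr3(PO4)2(s) ⇌ 3 Sr^2+ + 2 PO4^3-
Stoichiometry gives [Sr^2+] = (3/2)[PO4^3-] = 2.70 x 10^-6 M.
Ksp = [Sr^2+]^3[PO4^3-]^2
Ksp = (2.70 x 10^-6)^3 × (1.8 × 10^-6)^2 = 6.4 × 10^-29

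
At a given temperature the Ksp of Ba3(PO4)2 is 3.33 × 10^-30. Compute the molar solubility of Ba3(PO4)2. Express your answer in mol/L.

Ba3(PO4)2(s) <=> 3 Ba^2+ + 2 PO4^3-
Ksp = [Ba^2+]^3[PO4^3-]^2
Let s = molar solubility. Then [Ba^2+] = 3s and [PO4^3-] = 2s.
Substituting: Ksp = (3s)^3(2s)^2 = 108s^5
Solving, s = (3.33 × 10^-30/108)^(1/5) = 4.99 × 10^-7 M

4.99e-7 M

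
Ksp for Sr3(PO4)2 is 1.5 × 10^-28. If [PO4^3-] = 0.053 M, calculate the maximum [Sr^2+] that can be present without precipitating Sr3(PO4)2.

[Sr^2+] = 3.8e-9 M

Sr3(PO4)2(s) ⇌ 3 Sr^2+(aq) + 2 PO4^3-(aq)
Ksp = [Sr^2+]^3[PO4^3-]^2
Precipitation begins when Q = Ksp. With [PO4^3-] = 0.053 M:
1.5 × 10^-28 = (0.053)^2 × [Sr^2+]^3
[Sr^2+] = (1.5 × 10^-28 / 2.81 × 10^-3)^(1/3) = 3.8 × 10^-9 M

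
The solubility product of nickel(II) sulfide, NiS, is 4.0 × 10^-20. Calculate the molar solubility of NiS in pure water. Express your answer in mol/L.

s ≈ 2.0 × 10^-10 M

NiS(s) ⇌ Ni^2+ + S^2-
Ksp = [Ni^2+][S^2-]
If s mol/L of NiS dissolves, [Ni^2+] = s and [S^2-] = s.
Ksp = s × s = s^2
s = (4.0 × 10^-20)^(1/2) = 2.0 × 10^-10 M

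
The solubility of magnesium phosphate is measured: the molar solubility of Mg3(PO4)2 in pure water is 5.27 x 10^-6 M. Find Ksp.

Ksp ≈ 4.39 × 10^-25

Mg3(PO4)2(s) <=> 3 Mg^2+ + 2 PO4^3-
Let s = molar solubility. Then [Mg^2+] = 3s and [PO4^3-] = 2s.
Ksp = [Mg^2+]^3[PO4^3-]^2
Ksp = (3s)^3(2s)^2 = 108s^5
Ksp = 108 × (5.27 x 10^-6)^5 = 4.39 × 10^-25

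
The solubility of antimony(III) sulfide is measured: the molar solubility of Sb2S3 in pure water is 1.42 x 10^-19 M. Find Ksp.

Sb2S3(s) ⇌ 2 Sb^3+ + 3 S^2-
For each mole of Sb2S3 that dissolves: [Sb^3+] = 2s, [S^2-] = 3s.
Ksp = [Sb^3+]^2[S^2-]^3
Ksp = (2s)^2(3s)^3 = 108s^5
With s = 1.42 x 10^-19: Ksp = 6.24 × 10^-93

Ksp ≈ 6.24 x 10^-93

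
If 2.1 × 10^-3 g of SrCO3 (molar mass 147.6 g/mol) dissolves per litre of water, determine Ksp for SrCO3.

Molar solubility s = (2.1 x 10^-3 g/L) / (147.6 g/mol) = 1.42 x 10^-5 M.
SrCO3(s) ⇌ Sr^2+ + CO3^2-
If s mol/L of SrCO3 dissolves, [Sr^2+] = s and [CO3^2-] = s.
Ksp = [Sr^2+][CO3^2-]
Ksp = s × s = s^2
Ksp = (1.42 x 10^-5)^2 = 2.0 x 10^-10

Ksp = 2.0 × 10^-10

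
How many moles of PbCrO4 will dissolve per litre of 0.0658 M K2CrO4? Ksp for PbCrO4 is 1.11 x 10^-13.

s ≈ 1.69e-12 M

PbCrO4(s) ⇌ Pb^2+(aq) + CrO4^2-(aq)
Ksp = [Pb^2+][CrO4^2-]
Let s = moles of PbCrO4 that dissolve per litre. [Pb^2+] = s, [CrO4^2-] = 0.0658 + s ≈ 0.0658 (Ksp is small, so little additional dissolves).
Ksp ≈ s × 0.0658
s = 1.69 x 10^-12 M
Check: s = 1.7 × 10^-12 ≪ 0.0658, so the approximation is valid.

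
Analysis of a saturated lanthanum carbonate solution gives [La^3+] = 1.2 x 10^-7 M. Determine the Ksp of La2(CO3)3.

Ksp = 8.4 x 10^-35

La2(CO3)3(s) <=> 2 La^3+(aq) + 3 CO3^2-(aq)
Stoichiometry gives [CO3^2-] = (3/2)[La^3+] = 1.80 x 10^-7 M.
Ksp = [La^3+]^2[CO3^2-]^3
Ksp = (1.2 × 10^-7)^2 × (1.80 × 10^-7)^3 = 8.4 × 10^-35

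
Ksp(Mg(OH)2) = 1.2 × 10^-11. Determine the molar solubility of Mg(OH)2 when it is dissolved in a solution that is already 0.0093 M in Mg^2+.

Mg(OH)2(s) <=> Mg^2+(aq) + 2 OH^-(aq)
Ksp = [Mg^2+][OH^-]^2
Let s = moles of Mg(OH)2 that dissolve per litre. [Mg^2+] = 0.0093 + s ≈ 0.0093, [OH^-] = 2s (since the Mg^2+ already present dominates).
Ksp ≈ 0.0093 × (2s)^2
s = 1.8 × 10^-5 M
Check: s = 1.8 × 10^-5 ≪ 0.0093, so the approximation is valid.

1.8 × 10^-5 M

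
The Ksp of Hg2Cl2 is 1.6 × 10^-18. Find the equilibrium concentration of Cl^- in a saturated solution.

1.5 × 10^-6 M

Hg2Cl2(s) <=> Hg2^2+(aq) + 2 Cl^-(aq)
Ksp = [Hg2^2+][Cl^-]^2
Let s = molar solubility. Then [Hg2^2+] = s and [Cl^-] = 2s.
Ksp = s(2s)^2 = 4s^3
Solving, s = (1.6 × 10^-18/4)^(1/3) = 7.37 × 10^-7 M
[Cl^-] = 2s = 1.5 × 10^-6 M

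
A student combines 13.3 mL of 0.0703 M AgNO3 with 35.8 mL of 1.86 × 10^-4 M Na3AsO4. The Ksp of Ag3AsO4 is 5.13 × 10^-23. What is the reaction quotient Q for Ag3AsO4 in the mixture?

9.36 × 10^-10

Total volume = 13.3 + 35.8 = 49.1 mL.
[Ag^+] = 7.03 × 10^-2 × (13.3/49.1) = 1.904 × 10^-2 M
[AsO4^3-] = 1.86 × 10^-4 × (35.8/49.1) = 1.356 x 10^-4 M
Ag3AsO4(s) ⇌ 3 Ag^+(aq) + AsO4^3-(aq), so Q = [Ag^+]^3[AsO4^3-]
Q = (1.904 x 10^-2)^3(1.356 × 10^-4) = 9.36 × 10^-10
Q > Ksp, so Ag3AsO4 will precipitate.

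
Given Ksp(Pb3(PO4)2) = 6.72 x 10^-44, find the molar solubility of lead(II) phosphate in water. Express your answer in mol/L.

9.09 × 10^-10 M

Pb3(PO4)2(s) ⇌ 3 Pb^2+(aq) + 2 PO4^3-(aq)
Ksp = [Pb^2+]^3[PO4^3-]^2
For each mole of Pb3(PO4)2 that dissolves: [Pb^2+] = 3s, [PO4^3-] = 2s.
So Ksp = (3s)^3 × (2s)^2 = 108s^5
s = (6.72 x 10^-44 / 108)^(1/5) = 9.09 x 10^-10 M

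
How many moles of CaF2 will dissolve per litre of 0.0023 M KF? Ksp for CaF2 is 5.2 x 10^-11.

CaF2(s) ⇌ Ca^2+ + 2 F^-
Ksp = [Ca^2+][F^-]^2
Let s be the molar solubility in this solution. [Ca^2+] = s, [F^-] = 0.0023 + 2s ≈ 0.0023 (since F^- from KF dominates).
Ksp ≈ s × (0.0023)^2
s = 9.8 × 10^-6 M
Check: 2s = 2.0 × 10^-5 ≪ 0.0023, so the approximation is valid.

s ≈ 9.8 × 10^-6 M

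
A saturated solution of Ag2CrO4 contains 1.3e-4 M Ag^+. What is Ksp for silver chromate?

1.1 × 10^-12

Ag2CrO4(s) ⇌ 2 Ag^+(aq) + CrO4^2-(aq)
Stoichiometry gives [CrO4^2-] = (1/2)[Ag^+] = 6.50 × 10^-5 M.
Ksp = [Ag^+]^2[CrO4^2-]
Ksp = (1.3 × 10^-4)^2 × 6.50 × 10^-5 = 1.1 × 10^-12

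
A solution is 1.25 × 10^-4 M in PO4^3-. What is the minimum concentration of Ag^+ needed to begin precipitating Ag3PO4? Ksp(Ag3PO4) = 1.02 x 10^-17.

[Ag^+] = 4.34 × 10^-5 M

Ag3PO4(s) ⇌ 3 Ag^+ + PO4^3-
Ksp = [Ag^+]^3[PO4^3-]
Precipitation begins when Q = Ksp. With [PO4^3-] = 1.25 × 10^-4 M:
1.02 x 10^-17 = (1.25 × 10^-4) × [Ag^+]^3
[Ag^+] = (1.02 x 10^-17 / 1.25 × 10^-4)^(1/3) = 4.34 × 10^-5 M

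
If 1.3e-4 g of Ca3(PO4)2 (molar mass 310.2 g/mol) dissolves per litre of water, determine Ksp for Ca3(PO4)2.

Molar solubility s = (1.3 x 10^-4 g/L) / (310.2 g/mol) = 4.19 × 10^-7 M.
Ca3(PO4)2(s) ⇌ 3 Ca^2+ + 2 PO4^3-
For each mole of Ca3(PO4)2 that dissolves: [Ca^2+] = 3s, [PO4^3-] = 2s.
Ksp = [Ca^2+]^3[PO4^3-]^2
So Ksp = (3s)^3 × (2s)^2 = 108s^5
Ksp = 108 × (4.19 x 10^-7)^5 = 1.4 x 10^-30

Ksp ≈ 1.4 x 10^-30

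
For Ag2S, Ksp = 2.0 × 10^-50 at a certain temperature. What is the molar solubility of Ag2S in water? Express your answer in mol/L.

s ≈ 1.7 x 10^-17 M

Ag2S(s) <=> 2 Ag^+(aq) + S^2-(aq)
Ksp = [Ag^+]^2[S^2-]
For each mole of Ag2S that dissolves: [Ag^+] = 2s, [S^2-] = s.
So Ksp = (2s)^2 × s = 4s^3
Solving, s = (2.0 × 10^-50/4)^(1/3) = 1.7 x 10^-17 M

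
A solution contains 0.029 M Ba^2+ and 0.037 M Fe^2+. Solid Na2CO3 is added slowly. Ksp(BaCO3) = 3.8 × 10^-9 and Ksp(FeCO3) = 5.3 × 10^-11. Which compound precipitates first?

Precipitation of each salt starts when its ion product equals its Ksp.
For BaCO3: 3.8 × 10^-9 = 0.029 × [CO3^2-]  ⇒  [CO3^2-] = 1.3 × 10^-7 M.
For FeCO3: 5.3 × 10^-11 = 0.037 × [CO3^2-]  ⇒  [CO3^2-] = 1.4 x 10^-9 M.
The salt with the lower threshold [CO3^2-] precipitates first: FeCO3.

FeCO3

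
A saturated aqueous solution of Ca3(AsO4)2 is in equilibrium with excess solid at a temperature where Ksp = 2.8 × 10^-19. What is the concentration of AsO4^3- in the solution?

Ca3(AsO4)2(s) ⇌ 3 Ca^2+ + 2 AsO4^3-
Ksp = [Ca^2+]^3[AsO4^3-]^2
If s mol/L of Ca3(AsO4)2 dissolves, [Ca^2+] = 3s and [AsO4^3-] = 2s.
So Ksp = (3s)^3 × (2s)^2 = 108s^5
s^5 = 2.8 × 10^-19 / 108, so s = 7.63 × 10^-5 M
[AsO4^3-] = 2s = 1.5 x 10^-4 M

[AsO4^3-] = 1.5 × 10^-4 M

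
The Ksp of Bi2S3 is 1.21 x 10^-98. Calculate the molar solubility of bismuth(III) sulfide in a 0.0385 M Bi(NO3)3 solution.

s = 6.71 × 10^-33 M

Bi2S3(s) <=> 2 Bi^3+ + 3 S^2-
Ksp = [Bi^3+]^2[S^2-]^3
If s mol/L dissolves here, [Bi^3+] = 0.0385 + 2s ≈ 0.0385, [S^2-] = 3s (Ksp is small, so little additional dissolves).
Ksp ≈ (0.0385)^2 × (3s)^3
s = 6.71 × 10^-33 M
Check: 2s = 1.3 × 10^-32 ≪ 0.0385, so the approximation is valid.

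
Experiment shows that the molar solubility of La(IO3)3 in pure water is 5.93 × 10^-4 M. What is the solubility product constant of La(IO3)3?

3.34e-12

La(IO3)3(s) ⇌ La^3+ + 3 IO3^-
Let s = molar solubility. Then [La^3+] = s and [IO3^-] = 3s.
Ksp = [La^3+][IO3^-]^3
Substituting: Ksp = s(3s)^3 = 27s^4
With s = 5.93 × 10^-4: Ksp = 3.34 × 10^-12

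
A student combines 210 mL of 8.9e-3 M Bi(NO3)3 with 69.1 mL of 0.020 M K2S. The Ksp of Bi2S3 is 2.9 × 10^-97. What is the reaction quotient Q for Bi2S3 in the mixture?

5.4e-12

Total volume = 210 + 69.1 = 279.1 mL.
[Bi^3+] = 8.9 × 10^-3 × (210/279.1) = 6.70 x 10^-3 M
[S^2-] = 2.0 × 10^-2 × (69.1/279.1) = 4.95 x 10^-3 M
Bi2S3(s) ⇌ 2 Bi^3+(aq) + 3 S^2-(aq), so Q = [Bi^3+]^2[S^2-]^3
Q = (6.70 × 10^-3)^2(4.95 × 10^-3)^3 = 5.4 × 10^-12
Q > Ksp, so Bi2S3 will precipitate.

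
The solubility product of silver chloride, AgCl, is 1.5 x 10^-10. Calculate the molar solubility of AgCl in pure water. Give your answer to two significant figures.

AgCl(s) ⇌ Ag^+(aq) + Cl^-(aq)
Ksp = [Ag^+][Cl^-]
If s mol/L of AgCl dissolves, [Ag^+] = s and [Cl^-] = s.
Ksp = s^2
s = √(1.5 x 10^-10) = 1.2 × 10^-5 M

s ≈ 1.2 × 10^-5 M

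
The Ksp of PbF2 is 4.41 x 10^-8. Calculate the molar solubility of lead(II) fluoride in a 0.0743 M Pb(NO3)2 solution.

PbF2(s) ⇌ Pb^2+ + 2 F^-
Ksp = [Pb^2+][F^-]^2
Let s = moles of PbF2 that dissolve per litre. [Pb^2+] = 0.0743 + s ≈ 0.0743, [F^-] = 2s (Ksp is small, so little additional dissolves).
Ksp ≈ 0.0743 × (2s)^2
s = 3.85 × 10^-4 M
Check: s = 3.9 × 10^-4 ≪ 0.0743, so the approximation is valid.

s = 3.85 × 10^-4 M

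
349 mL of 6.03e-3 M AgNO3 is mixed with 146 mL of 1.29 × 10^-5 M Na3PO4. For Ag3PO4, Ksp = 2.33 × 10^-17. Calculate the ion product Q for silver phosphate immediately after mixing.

Total volume = 349 + 146 = 495 mL.
[Ag^+] = 6.03 x 10^-3 × (349/495) = 4.251 × 10^-3 M
[PO4^3-] = 1.29 x 10^-5 × (146/495) = 3.805 × 10^-6 M
Ag3PO4(s) <=> 3 Ag^+(aq) + PO4^3-(aq), so Q = [Ag^+]^3[PO4^3-]
Q = (4.251 × 10^-3)^3(3.805 x 10^-6) = 2.92 x 10^-13
Q > Ksp, so Ag3PO4 will precipitate.

2.92 x 10^-13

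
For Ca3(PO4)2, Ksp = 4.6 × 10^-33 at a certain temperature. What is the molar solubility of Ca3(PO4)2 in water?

Ca3(PO4)2(s) ⇌ 3 Ca^2+ + 2 PO4^3-
Ksp = [Ca^2+]^3[PO4^3-]^2
For each mole of Ca3(PO4)2 that dissolves: [Ca^2+] = 3s, [PO4^3-] = 2s.
So Ksp = (3s)^3 × (2s)^2 = 108s^5
s^5 = 4.6 × 10^-33 / 108, so s = 1.3 × 10^-7 M

s ≈ 1.3 x 10^-7 M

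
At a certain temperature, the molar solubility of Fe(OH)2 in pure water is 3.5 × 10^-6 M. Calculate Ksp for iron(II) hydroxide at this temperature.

Ksp = 1.7 x 10^-16

Fe(OH)2(s) ⇌ Fe^2+ + 2 OH^-
If s mol/L of Fe(OH)2 dissolves, [Fe^2+] = s and [OH^-] = 2s.
Ksp = [Fe^2+][OH^-]^2
Substituting: Ksp = s(2s)^2 = 4s^3
Ksp = 4 × (3.5 × 10^-6)^3 = 1.7 × 10^-16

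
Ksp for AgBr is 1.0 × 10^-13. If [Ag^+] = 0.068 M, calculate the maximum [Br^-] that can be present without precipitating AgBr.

AgBr(s) ⇌ Ag^+ + Br^-
Ksp = [Ag^+][Br^-]
Precipitation begins when Q = Ksp. With [Ag^+] = 0.068 M:
1.0 × 10^-13 = (0.068) × [Br^-]
[Br^-] = (1.0 × 10^-13 / 6.8 x 10^-2) = 1.5 × 10^-12 M

1.5 × 10^-12 M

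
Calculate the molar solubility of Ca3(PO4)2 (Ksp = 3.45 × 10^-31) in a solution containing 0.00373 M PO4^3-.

9.72e-10 M

Ca3(PO4)2(s) ⇌ 3 Ca^2+ + 2 PO4^3-
Ksp = [Ca^2+]^3[PO4^3-]^2
Let s be the molar solubility in this solution. [Ca^2+] = 3s, [PO4^3-] = 0.00373 + 2s ≈ 0.00373 (Ksp is small, so little additional dissolves).
Ksp ≈ (3s)^3 × (0.00373)^2
s = 9.72 × 10^-10 M
Check: 2s = 1.9 × 10^-9 ≪ 0.00373, so the approximation is valid.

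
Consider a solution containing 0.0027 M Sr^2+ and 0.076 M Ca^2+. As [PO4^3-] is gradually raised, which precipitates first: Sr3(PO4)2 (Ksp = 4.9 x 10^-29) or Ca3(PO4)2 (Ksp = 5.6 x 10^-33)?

Precipitation of each salt starts when its ion product equals its Ksp.
For Sr3(PO4)2: 4.9 x 10^-29 = (0.0027)^3 × [PO4^3-]^2  ⇒  [PO4^3-] = 5.0 × 10^-11 M.
For Ca3(PO4)2: 5.6 x 10^-33 = (0.076)^3 × [PO4^3-]^2  ⇒  [PO4^3-] = 3.6 × 10^-15 M.
The salt with the lower threshold [PO4^3-] precipitates first: Ca3(PO4)2.

Ca3(PO4)2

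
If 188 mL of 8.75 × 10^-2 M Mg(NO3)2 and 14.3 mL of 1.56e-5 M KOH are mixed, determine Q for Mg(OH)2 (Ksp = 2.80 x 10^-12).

Total volume = 188 + 14.3 = 202.3 mL.
[Mg^2+] = 8.75 × 10^-2 × (188/202.3) = 8.131 × 10^-2 M
[OH^-] = 1.56 × 10^-5 × (14.3/202.3) = 1.103 x 10^-6 M
Mg(OH)2(s) ⇌ Mg^2+ + 2 OH^-, so Q = [Mg^2+][OH^-]^2
Q = (8.131 x 10^-2)(1.103 × 10^-6)^2 = 9.89 × 10^-14
Q < Ksp, so no precipitate of Mg(OH)2 forms.

Q ≈ 9.89e-14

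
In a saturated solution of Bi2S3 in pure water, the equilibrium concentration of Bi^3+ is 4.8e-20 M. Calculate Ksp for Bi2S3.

Bi2S3(s) ⇌ 2 Bi^3+ + 3 S^2-
Stoichiometry gives [S^2-] = (3/2)[Bi^3+] = 7.20 × 10^-20 M.
Ksp = [Bi^3+]^2[S^2-]^3
Ksp = (4.8 × 10^-20)^2 × (7.20 × 10^-20)^3 = 8.6 x 10^-97

8.6 × 10^-97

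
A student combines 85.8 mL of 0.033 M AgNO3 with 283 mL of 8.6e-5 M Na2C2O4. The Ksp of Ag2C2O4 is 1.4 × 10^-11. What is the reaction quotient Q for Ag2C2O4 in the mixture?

Q = 3.9 × 10^-9

Total volume = 85.8 + 283 = 368.8 mL.
[Ag^+] = 3.3 x 10^-2 × (85.8/368.8) = 7.68 × 10^-3 M
[C2O4^2-] = 8.6 × 10^-5 × (283/368.8) = 6.60 x 10^-5 M
Ag2C2O4(s) ⇌ 2 Ag^+(aq) + C2O4^2-(aq), so Q = [Ag^+]^2[C2O4^2-]
Q = (7.68 x 10^-3)^2(6.60 x 10^-5) = 3.9 × 10^-9
Q > Ksp, so Ag2C2O4 will precipitate.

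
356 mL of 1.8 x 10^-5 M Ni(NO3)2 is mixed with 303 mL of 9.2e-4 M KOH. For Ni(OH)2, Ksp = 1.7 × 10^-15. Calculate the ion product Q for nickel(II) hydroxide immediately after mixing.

Total volume = 356 + 303 = 659 mL.
[Ni^2+] = 1.8 × 10^-5 × (356/659) = 9.72 x 10^-6 M
[OH^-] = 9.2 × 10^-4 × (303/659) = 4.23 x 10^-4 M
Ni(OH)2(s) <=> Ni^2+(aq) + 2 OH^-(aq), so Q = [Ni^2+][OH^-]^2
Q = (9.72 × 10^-6)(4.23 × 10^-4)^2 = 1.7 × 10^-12
Q > Ksp, so Ni(OH)2 will precipitate.

1.7 × 10^-12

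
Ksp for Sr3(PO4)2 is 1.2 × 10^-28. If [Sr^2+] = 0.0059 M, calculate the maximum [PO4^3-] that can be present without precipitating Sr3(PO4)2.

[PO4^3-] ≈ 2.4e-11 M

Sr3(PO4)2(s) ⇌ 3 Sr^2+(aq) + 2 PO4^3-(aq)
Ksp = [Sr^2+]^3[PO4^3-]^2
Precipitation begins when Q = Ksp. With [Sr^2+] = 0.0059 M:
1.2 × 10^-28 = (0.0059)^3 × [PO4^3-]^2
[PO4^3-] = (1.2 × 10^-28 / 2.05 × 10^-7)^(1/2) = 2.4 x 10^-11 M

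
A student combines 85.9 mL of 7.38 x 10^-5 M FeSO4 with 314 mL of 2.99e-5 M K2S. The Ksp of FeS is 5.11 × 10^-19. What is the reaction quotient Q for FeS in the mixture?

Total volume = 85.9 + 314 = 399.9 mL.
[Fe^2+] = 7.38 × 10^-5 × (85.9/399.9) = 1.585 × 10^-5 M
[S^2-] = 2.99 × 10^-5 × (314/399.9) = 2.348 × 10^-5 M
FeS(s) ⇌ Fe^2+(aq) + S^2-(aq), so Q = [Fe^2+][S^2-]
Q = (1.585 × 10^-5)(2.348 × 10^-5) = 3.72 × 10^-10
Q > Ksp, so FeS will precipitate.

Q = 3.72e-10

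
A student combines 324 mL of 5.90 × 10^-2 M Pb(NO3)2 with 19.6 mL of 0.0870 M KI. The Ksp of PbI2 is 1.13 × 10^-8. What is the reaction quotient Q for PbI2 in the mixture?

Total volume = 324 + 19.6 = 343.6 mL.
[Pb^2+] = 5.90 × 10^-2 × (324/343.6) = 5.563 × 10^-2 M
[I^-] = 8.70 × 10^-2 × (19.6/343.6) = 4.963 × 10^-3 M
PbI2(s) <=> Pb^2+(aq) + 2 I^-(aq), so Q = [Pb^2+][I^-]^2
Q = (5.563 x 10^-2)(4.963 × 10^-3)^2 = 1.37 × 10^-6
Q > Ksp, so PbI2 will precipitate.

1.37e-6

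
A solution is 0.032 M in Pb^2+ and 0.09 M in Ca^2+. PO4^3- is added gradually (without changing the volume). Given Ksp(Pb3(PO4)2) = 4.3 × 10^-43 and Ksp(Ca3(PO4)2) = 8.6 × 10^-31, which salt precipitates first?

Pb3(PO4)2

Precipitation of each salt starts when its ion product equals its Ksp.
For Pb3(PO4)2: 4.3 × 10^-43 = (0.032)^3 × [PO4^3-]^2  ⇒  [PO4^3-] = 1.1 x 10^-19 M.
For Ca3(PO4)2: 8.6 × 10^-31 = (0.09)^3 × [PO4^3-]^2  ⇒  [PO4^3-] = 3.4 x 10^-14 M.
The salt with the lower threshold [PO4^3-] precipitates first: Pb3(PO4)2.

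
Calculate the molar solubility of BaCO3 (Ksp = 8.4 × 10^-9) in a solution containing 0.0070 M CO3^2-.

BaCO3(s) <=> Ba^2+ + CO3^2-
Ksp = [Ba^2+][CO3^2-]
Let s be the molar solubility in this solution. [Ba^2+] = s, [CO3^2-] = 0.0070 + s ≈ 0.0070 (Ksp is small, so little additional dissolves).
Ksp ≈ s × 0.0070
s = 1.2 x 10^-6 M
Check: s = 1.2 x 10^-6 ≪ 0.0070, so the approximation is valid.

s = 1.2e-6 M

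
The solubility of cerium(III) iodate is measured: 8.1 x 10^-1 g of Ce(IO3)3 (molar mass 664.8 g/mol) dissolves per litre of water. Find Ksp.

Ksp ≈ 6.0 × 10^-11

Molar solubility s = (8.1 × 10^-1 g/L) / (664.8 g/mol) = 1.22 × 10^-3 M.
Ce(IO3)3(s) ⇌ Ce^3+(aq) + 3 IO3^-(aq)
For each mole of Ce(IO3)3 that dissolves: [Ce^3+] = s, [IO3^-] = 3s.
Ksp = [Ce^3+][IO3^-]^3
Substituting: Ksp = s(3s)^3 = 27s^4
Ksp = 27 × (1.22 × 10^-3)^4 = 6.0 × 10^-11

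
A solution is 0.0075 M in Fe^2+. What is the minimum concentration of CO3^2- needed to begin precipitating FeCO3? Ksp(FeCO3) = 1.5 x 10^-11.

FeCO3(s) ⇌ Fe^2+ + CO3^2-
Ksp = [Fe^2+][CO3^2-]
Precipitation begins when Q = Ksp. With [Fe^2+] = 0.0075 M:
1.5 x 10^-11 = (0.0075) × [CO3^2-]
[CO3^2-] = (1.5 x 10^-11 / 7.5 × 10^-3) = 2.0 × 10^-9 M

[CO3^2-] = 2.0 × 10^-9 M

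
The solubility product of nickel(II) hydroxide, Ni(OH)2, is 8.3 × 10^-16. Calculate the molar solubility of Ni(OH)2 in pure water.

Ni(OH)2(s) ⇌ Ni^2+(aq) + 2 OH^-(aq)
Ksp = [Ni^2+][OH^-]^2
With molar solubility s: [Ni^2+] = s, [OH^-] = 2s.
So Ksp = s × (2s)^2 = 4s^3
Solving, s = (8.3 × 10^-16/4)^(1/3) = 5.9 x 10^-6 M

s ≈ 5.9 × 10^-6 M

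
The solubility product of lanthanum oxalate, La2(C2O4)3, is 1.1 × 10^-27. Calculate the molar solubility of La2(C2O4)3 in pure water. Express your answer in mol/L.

La2(C2O4)3(s) <=> 2 La^3+(aq) + 3 C2O4^2-(aq)
Ksp = [La^3+]^2[C2O4^2-]^3
If s mol/L of La2(C2O4)3 dissolves, [La^3+] = 2s and [C2O4^2-] = 3s.
Ksp = (2s)^2(3s)^3 = 108s^5
s = (1.1 × 10^-27 / 108)^(1/5) = 1.6 × 10^-6 M

1.6e-6 M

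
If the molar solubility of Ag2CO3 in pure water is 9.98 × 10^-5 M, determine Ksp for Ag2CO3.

3.98 x 10^-12

Ag2CO3(s) ⇌ 2 Ag^+(aq) + CO3^2-(aq)
With molar solubility s: [Ag^+] = 2s, [CO3^2-] = s.
Ksp = [Ag^+]^2[CO3^2-]
Substituting: Ksp = (2s)^2s = 4s^3
With s = 9.98 × 10^-5: Ksp = 3.98 × 10^-12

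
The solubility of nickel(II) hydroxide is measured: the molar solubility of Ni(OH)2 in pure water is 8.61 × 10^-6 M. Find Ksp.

2.55e-15

Ni(OH)2(s) ⇌ Ni^2+(aq) + 2 OH^-(aq)
If s mol/L of Ni(OH)2 dissolves, [Ni^2+] = s and [OH^-] = 2s.
Ksp = [Ni^2+][OH^-]^2
So Ksp = s × (2s)^2 = 4s^3
Ksp = 4 × (8.61 × 10^-6)^3 = 2.55 x 10^-15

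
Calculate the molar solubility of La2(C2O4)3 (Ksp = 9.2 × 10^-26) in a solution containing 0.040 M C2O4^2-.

s = 1.9e-11 M

La2(C2O4)3(s) ⇌ 2 La^3+ + 3 C2O4^2-
Ksp = [La^3+]^2[C2O4^2-]^3
Let s = moles of La2(C2O4)3 that dissolve per litre. [La^3+] = 2s, [C2O4^2-] = 0.040 + 3s ≈ 0.040 (Ksp is small, so little additional dissolves).
Ksp ≈ (2s)^2 × (0.040)^3
s = 1.9 × 10^-11 M
Check: 3s = 5.7 × 10^-11 ≪ 0.040, so the approximation is valid.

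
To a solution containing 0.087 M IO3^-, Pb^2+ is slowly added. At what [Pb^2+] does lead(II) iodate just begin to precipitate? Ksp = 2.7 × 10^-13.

Pb(IO3)2(s) <=> Pb^2+ + 2 IO3^-
Ksp = [Pb^2+][IO3^-]^2
Precipitation begins when Q = Ksp. With [IO3^-] = 0.087 M:
2.7 × 10^-13 = (0.087)^2 × [Pb^2+]
[Pb^2+] = (2.7 × 10^-13 / 7.57 × 10^-3) = 3.6 × 10^-11 M

[Pb^2+] = 3.6 × 10^-11 M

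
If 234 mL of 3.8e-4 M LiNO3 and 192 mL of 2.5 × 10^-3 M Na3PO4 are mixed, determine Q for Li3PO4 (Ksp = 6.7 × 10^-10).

1.0 x 10^-14

Total volume = 234 + 192 = 426 mL.
[Li^+] = 3.8 × 10^-4 × (234/426) = 2.09 × 10^-4 M
[PO4^3-] = 2.5 x 10^-3 × (192/426) = 1.13 x 10^-3 M
Li3PO4(s) <=> 3 Li^+ + PO4^3-, so Q = [Li^+]^3[PO4^3-]
Q = (2.09 × 10^-4)^3(1.13 × 10^-3) = 1.0 × 10^-14
Q < Ksp, so no precipitate of Li3PO4 forms.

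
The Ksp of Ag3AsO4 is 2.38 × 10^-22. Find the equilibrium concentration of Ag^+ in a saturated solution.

Ag3AsO4(s) ⇌ 3 Ag^+ + AsO4^3-
Ksp = [Ag^+]^3[AsO4^3-]
If s mol/L of Ag3AsO4 dissolves, [Ag^+] = 3s and [AsO4^3-] = s.
Ksp = (3s)^3s = 27s^4
Solving, s = (2.38 × 10^-22/27)^(1/4) = 1.723 × 10^-6 M
[Ag^+] = 3s = 5.17 × 10^-6 M

5.17 x 10^-6 M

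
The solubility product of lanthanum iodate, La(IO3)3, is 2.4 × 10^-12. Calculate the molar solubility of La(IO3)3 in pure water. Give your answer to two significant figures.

La(IO3)3(s) ⇌ La^3+(aq) + 3 IO3^-(aq)
Ksp = [La^3+][IO3^-]^3
Let s = molar solubility. Then [La^3+] = s and [IO3^-] = 3s.
Ksp = s(3s)^3 = 27s^4
Solving, s = (2.4 × 10^-12/27)^(1/4) = 5.5 × 10^-4 M

s = 5.5 x 10^-4 M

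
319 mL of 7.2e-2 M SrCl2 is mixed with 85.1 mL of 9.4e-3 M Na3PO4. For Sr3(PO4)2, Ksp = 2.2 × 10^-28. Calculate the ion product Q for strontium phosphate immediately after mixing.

Total volume = 319 + 85.1 = 404.1 mL.
[Sr^2+] = 7.2 × 10^-2 × (319/404.1) = 5.68 x 10^-2 M
[PO4^3-] = 9.4 × 10^-3 × (85.1/404.1) = 1.98 × 10^-3 M
Sr3(PO4)2(s) ⇌ 3 Sr^2+(aq) + 2 PO4^3-(aq), so Q = [Sr^2+]^3[PO4^3-]^2
Q = (5.68 x 10^-2)^3(1.98 × 10^-3)^2 = 7.2 × 10^-10
Q > Ksp, so Sr3(PO4)2 will precipitate.

Q = 7.2 × 10^-10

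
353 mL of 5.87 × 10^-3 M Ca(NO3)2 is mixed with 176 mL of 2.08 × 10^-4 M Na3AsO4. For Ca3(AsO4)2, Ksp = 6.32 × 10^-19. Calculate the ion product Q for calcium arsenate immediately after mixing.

Total volume = 353 + 176 = 529 mL.
[Ca^2+] = 5.87 x 10^-3 × (353/529) = 3.917 × 10^-3 M
[AsO4^3-] = 2.08 x 10^-4 × (176/529) = 6.920 × 10^-5 M
Ca3(AsO4)2(s) ⇌ 3 Ca^2+ + 2 AsO4^3-, so Q = [Ca^2+]^3[AsO4^3-]^2
Q = (3.917 × 10^-3)^3(6.920 x 10^-5)^2 = 2.88 × 10^-16
Q > Ksp, so Ca3(AsO4)2 will precipitate.

Q ≈ 2.88 x 10^-16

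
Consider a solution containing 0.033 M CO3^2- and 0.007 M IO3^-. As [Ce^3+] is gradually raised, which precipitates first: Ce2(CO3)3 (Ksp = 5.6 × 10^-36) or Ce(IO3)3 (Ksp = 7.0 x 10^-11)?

Each salt begins to precipitate when Q = Ksp, i.e. when [Ce^3+] reaches its threshold.
For Ce2(CO3)3: 5.6 × 10^-36 = (0.033)^3 × [Ce^3+]^2  ⇒  [Ce^3+] = 3.9 × 10^-16 M.
For Ce(IO3)3: 7.0 x 10^-11 = (0.007)^3 × [Ce^3+]  ⇒  [Ce^3+] = 2.0 × 10^-4 M.
The salt with the lower threshold [Ce^3+] precipitates first: Ce2(CO3)3.

Ce2(CO3)3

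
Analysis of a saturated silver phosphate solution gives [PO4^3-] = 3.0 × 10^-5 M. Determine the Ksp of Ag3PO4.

2.2 × 10^-17

Ag3PO4(s) <=> 3 Ag^+(aq) + PO4^3-(aq)
Stoichiometry gives [Ag^+] = (3/1)[PO4^3-] = 9.00 × 10^-5 M.
Ksp = [Ag^+]^3[PO4^3-]
Ksp = (9.00 x 10^-5)^3 × 3.0 x 10^-5 = 2.2 × 10^-17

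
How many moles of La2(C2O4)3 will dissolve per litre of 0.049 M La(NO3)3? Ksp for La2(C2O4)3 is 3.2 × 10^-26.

7.9 x 10^-9 M

La2(C2O4)3(s) <=> 2 La^3+(aq) + 3 C2O4^2-(aq)
Ksp = [La^3+]^2[C2O4^2-]^3
Let s be the molar solubility in this solution. [La^3+] = 0.049 + 2s ≈ 0.049, [C2O4^2-] = 3s (common-ion effect: La^3+ is already 0.049 M).
Ksp ≈ (0.049)^2 × (3s)^3
s = 7.9 x 10^-9 M
Check: 2s = 1.6 x 10^-8 ≪ 0.049, so the approximation is valid.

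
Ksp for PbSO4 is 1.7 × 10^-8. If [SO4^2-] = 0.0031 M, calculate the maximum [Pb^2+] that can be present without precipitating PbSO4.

[Pb^2+] ≈ 5.5 x 10^-6 M

PbSO4(s) ⇌ Pb^2+ + SO4^2-
Ksp = [Pb^2+][SO4^2-]
Precipitation begins when Q = Ksp. With [SO4^2-] = 0.0031 M:
1.7 × 10^-8 = (0.0031) × [Pb^2+]
[Pb^2+] = (1.7 × 10^-8 / 3.1 × 10^-3) = 5.5 × 10^-6 M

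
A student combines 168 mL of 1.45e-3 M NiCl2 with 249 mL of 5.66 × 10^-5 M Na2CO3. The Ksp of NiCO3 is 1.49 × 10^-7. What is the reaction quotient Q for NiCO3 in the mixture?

1.97 x 10^-8

Total volume = 168 + 249 = 417 mL.
[Ni^2+] = 1.45 × 10^-3 × (168/417) = 5.842 × 10^-4 M
[CO3^2-] = 5.66 × 10^-5 × (249/417) = 3.380 × 10^-5 M
NiCO3(s) ⇌ Ni^2+ + CO3^2-, so Q = [Ni^2+][CO3^2-]
Q = (5.842 × 10^-4)(3.380 × 10^-5) = 1.97 × 10^-8
Q < Ksp, so no precipitate of NiCO3 forms.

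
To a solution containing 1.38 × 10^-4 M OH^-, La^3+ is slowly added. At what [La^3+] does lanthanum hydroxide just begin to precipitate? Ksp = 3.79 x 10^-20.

[La^3+] ≈ 1.44e-8 M

La(OH)3(s) ⇌ La^3+(aq) + 3 OH^-(aq)
Ksp = [La^3+][OH^-]^3
Precipitation begins when Q = Ksp. With [OH^-] = 1.38 × 10^-4 M:
3.79 x 10^-20 = (1.38 × 10^-4)^3 × [La^3+]
[La^3+] = (3.79 x 10^-20 / 2.628 x 10^-12) = 1.44 × 10^-8 M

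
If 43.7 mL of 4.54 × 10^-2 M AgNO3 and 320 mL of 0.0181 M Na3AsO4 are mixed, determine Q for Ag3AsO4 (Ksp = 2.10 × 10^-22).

Q ≈ 2.59 x 10^-9

Total volume = 43.7 + 320 = 363.7 mL.
[Ag^+] = 4.54 × 10^-2 × (43.7/363.7) = 5.455 × 10^-3 M
[AsO4^3-] = 1.81 x 10^-2 × (320/363.7) = 1.593 x 10^-2 M
Ag3AsO4(s) <=> 3 Ag^+(aq) + AsO4^3-(aq), so Q = [Ag^+]^3[AsO4^3-]
Q = (5.455 x 10^-3)^3(1.593 × 10^-2) = 2.59 x 10^-9
Q > Ksp, so Ag3AsO4 will precipitate.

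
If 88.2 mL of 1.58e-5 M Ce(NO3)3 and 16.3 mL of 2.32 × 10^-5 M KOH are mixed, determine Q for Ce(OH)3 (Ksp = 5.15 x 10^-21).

Total volume = 88.2 + 16.3 = 104.5 mL.
[Ce^3+] = 1.58 × 10^-5 × (88.2/104.5) = 1.334 × 10^-5 M
[OH^-] = 2.32 × 10^-5 × (16.3/104.5) = 3.619 x 10^-6 M
Ce(OH)3(s) <=> Ce^3+(aq) + 3 OH^-(aq), so Q = [Ce^3+][OH^-]^3
Q = (1.334 × 10^-5)(3.619 × 10^-6)^3 = 6.32 × 10^-22
Q < Ksp, so no precipitate of Ce(OH)3 forms.

6.32 x 10^-22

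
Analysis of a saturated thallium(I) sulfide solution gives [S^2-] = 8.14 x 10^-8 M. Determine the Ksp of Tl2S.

Tl2S(s) <=> 2 Tl^+ + S^2-
Stoichiometry gives [Tl^+] = (2/1)[S^2-] = 1.628 × 10^-7 M.
Ksp = [Tl^+]^2[S^2-]
Ksp = (1.628 × 10^-7)^2 × 8.14 x 10^-8 = 2.16 x 10^-21

Ksp = 2.16 × 10^-21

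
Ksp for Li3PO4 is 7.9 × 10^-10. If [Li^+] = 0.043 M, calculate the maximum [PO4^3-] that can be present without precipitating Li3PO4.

Li3PO4(s) ⇌ 3 Li^+(aq) + PO4^3-(aq)
Ksp = [Li^+]^3[PO4^3-]
Precipitation begins when Q = Ksp. With [Li^+] = 0.043 M:
7.9 × 10^-10 = (0.043)^3 × [PO4^3-]
[PO4^3-] = (7.9 × 10^-10 / 7.95 × 10^-5) = 9.9 x 10^-6 M

[PO4^3-] ≈ 9.9 x 10^-6 M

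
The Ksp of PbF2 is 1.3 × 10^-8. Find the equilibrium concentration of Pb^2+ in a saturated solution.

PbF2(s) <=> Pb^2+(aq) + 2 F^-(aq)
Ksp = [Pb^2+][F^-]^2
If s mol/L of PbF2 dissolves, [Pb^2+] = s and [F^-] = 2s.
Substituting: Ksp = s(2s)^2 = 4s^3
Solving, s = (1.3 × 10^-8/4)^(1/3) = 1.48 × 10^-3 M
[Pb^2+] = s = 1.5 × 10^-3 M

[Pb^2+] ≈ 1.5e-3 M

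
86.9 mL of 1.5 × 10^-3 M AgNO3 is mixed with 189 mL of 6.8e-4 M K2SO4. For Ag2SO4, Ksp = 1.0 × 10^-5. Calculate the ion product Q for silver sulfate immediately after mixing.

Q ≈ 1.0e-10

Total volume = 86.9 + 189 = 275.9 mL.
[Ag^+] = 1.5 × 10^-3 × (86.9/275.9) = 4.72 × 10^-4 M
[SO4^2-] = 6.8 × 10^-4 × (189/275.9) = 4.66 x 10^-4 M
Ag2SO4(s) ⇌ 2 Ag^+(aq) + SO4^2-(aq), so Q = [Ag^+]^2[SO4^2-]
Q = (4.72 × 10^-4)^2(4.66 × 10^-4) = 1.0 × 10^-10
Q < Ksp, so no precipitate of Ag2SO4 forms.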